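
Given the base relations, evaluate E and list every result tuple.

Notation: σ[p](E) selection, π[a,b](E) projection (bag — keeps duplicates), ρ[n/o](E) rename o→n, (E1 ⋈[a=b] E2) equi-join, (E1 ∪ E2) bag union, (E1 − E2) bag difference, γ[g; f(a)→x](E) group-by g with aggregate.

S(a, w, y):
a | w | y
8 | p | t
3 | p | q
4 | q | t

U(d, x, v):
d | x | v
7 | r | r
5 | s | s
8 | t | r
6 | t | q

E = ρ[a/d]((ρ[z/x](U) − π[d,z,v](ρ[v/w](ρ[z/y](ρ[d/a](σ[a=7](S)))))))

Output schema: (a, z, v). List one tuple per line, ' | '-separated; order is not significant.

Subexpression sizes:
  U → 4
  ρ[z/x](U) → 4
  S → 3
  σ[a=7](S) → 0
  ρ[d/a](σ[a=7](S)) → 0
  ρ[z/y](ρ[d/a](σ[a=7](S))) → 0
  ρ[v/w](ρ[z/y](ρ[d/a](σ[a=7](S)))) → 0
  π[d,z,v](ρ[v/w](ρ[z/y](ρ[d/a](σ[a=7](S))))) → 0
  (ρ[z/x](U) − π[d,z,v](ρ[v/w](ρ[z/y](ρ[d/a](σ[a=7](S)))))) → 4
  ρ[a/d]((ρ[z/x](U) − π[d,z,v](ρ[v/w](ρ[z/y](ρ[d/a](σ[a=7](S))))))) → 4

== RESULT ==
a | z | v
5 | s | s
6 | t | q
7 | r | r
8 | t | r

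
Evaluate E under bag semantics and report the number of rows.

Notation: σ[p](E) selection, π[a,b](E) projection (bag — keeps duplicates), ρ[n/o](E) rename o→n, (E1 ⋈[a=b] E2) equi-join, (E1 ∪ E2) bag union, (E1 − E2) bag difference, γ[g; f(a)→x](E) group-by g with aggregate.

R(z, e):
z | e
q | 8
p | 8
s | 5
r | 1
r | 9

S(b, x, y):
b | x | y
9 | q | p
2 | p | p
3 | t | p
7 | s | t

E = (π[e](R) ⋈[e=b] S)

Subexpression sizes:
  R → 5
  π[e](R) → 5
  S → 4
  (π[e](R) ⋈[e=b] S) → 1

|E| = 1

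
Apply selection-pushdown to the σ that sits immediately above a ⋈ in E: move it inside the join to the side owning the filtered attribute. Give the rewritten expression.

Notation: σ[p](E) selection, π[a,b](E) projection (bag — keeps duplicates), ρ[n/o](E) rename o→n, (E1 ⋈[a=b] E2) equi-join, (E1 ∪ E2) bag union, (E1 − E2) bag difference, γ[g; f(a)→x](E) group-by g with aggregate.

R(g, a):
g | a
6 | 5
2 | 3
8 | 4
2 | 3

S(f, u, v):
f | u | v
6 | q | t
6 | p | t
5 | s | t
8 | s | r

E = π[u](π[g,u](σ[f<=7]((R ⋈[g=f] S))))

σ filters on f, owned by the right side.
E' = π[u](π[g,u]((R ⋈[g=f] σ[f<=7](S))))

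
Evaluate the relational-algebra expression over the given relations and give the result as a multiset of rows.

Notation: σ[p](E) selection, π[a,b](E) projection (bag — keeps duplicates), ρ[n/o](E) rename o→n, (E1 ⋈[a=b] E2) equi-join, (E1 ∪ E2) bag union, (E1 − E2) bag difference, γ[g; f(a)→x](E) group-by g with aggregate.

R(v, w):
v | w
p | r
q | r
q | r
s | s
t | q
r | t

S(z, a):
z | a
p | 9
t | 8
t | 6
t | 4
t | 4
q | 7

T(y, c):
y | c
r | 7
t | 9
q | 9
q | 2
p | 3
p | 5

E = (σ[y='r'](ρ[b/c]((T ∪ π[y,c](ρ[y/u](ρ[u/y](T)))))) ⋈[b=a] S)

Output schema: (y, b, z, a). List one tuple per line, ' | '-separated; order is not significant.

Stepwise |·|:
  T → 6
  T → 6
  ρ[u/y](T) → 6
  ρ[y/u](ρ[u/y](T)) → 6
  π[y,c](ρ[y/u](ρ[u/y](T))) → 6
  (T ∪ π[y,c](ρ[y/u](ρ[u/y](T)))) → 12
  ρ[b/c]((T ∪ π[y,c](ρ[y/u](ρ[u/y](T))))) → 12
  σ[y='r'](ρ[b/c]((T ∪ π[y,c](ρ[y/u](ρ[u/y](T)))))) → 2
  S → 6
  (σ[y='r'](ρ[b/c]((T ∪ π[y,c](ρ[y/u](ρ[u/y](T)))))) ⋈[b=a] S) → 2

== RESULT ==
y | b | z | a
r | 7 | q | 7
r | 7 | q | 7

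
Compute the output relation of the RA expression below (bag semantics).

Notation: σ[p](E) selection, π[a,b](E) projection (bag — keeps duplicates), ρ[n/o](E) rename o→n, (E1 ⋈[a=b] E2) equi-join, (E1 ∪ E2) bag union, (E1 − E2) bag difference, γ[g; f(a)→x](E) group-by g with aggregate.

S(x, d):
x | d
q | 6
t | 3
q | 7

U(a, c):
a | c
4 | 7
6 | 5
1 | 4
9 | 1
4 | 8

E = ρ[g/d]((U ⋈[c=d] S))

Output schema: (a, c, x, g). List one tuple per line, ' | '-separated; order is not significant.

Subexpression sizes:
  U → 5
  S → 3
  (U ⋈[c=d] S) → 1
  ρ[g/d]((U ⋈[c=d] S)) → 1

== RESULT ==
a | c | x | g
4 | 7 | q | 7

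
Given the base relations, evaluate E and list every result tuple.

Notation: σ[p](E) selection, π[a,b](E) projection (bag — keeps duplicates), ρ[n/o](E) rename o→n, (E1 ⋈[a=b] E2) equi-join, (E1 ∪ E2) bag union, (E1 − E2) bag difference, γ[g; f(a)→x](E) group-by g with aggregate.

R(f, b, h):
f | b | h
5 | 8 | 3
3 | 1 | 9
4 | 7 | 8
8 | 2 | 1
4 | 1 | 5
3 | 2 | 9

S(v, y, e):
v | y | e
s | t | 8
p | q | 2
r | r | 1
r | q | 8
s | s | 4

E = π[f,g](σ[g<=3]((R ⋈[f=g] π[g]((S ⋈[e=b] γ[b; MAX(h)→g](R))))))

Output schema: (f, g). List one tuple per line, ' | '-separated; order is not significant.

Subexpression sizes:
  R → 6
  S → 5
  R → 6
  γ[b; MAX(h)→g](R) → 4
  (S ⋈[e=b] γ[b; MAX(h)→g](R)) → 4
  π[g]((S ⋈[e=b] γ[b; MAX(h)→g](R))) → 4
  (R ⋈[f=g] π[g]((S ⋈[e=b] γ[b; MAX(h)→g](R)))) → 4
  σ[g<=3]((R ⋈[f=g] π[g]((S ⋈[e=b] γ[b; MAX(h)→g](R))))) → 4
  π[f,g](σ[g<=3]((R ⋈[f=g] π[g]((S ⋈[e=b] γ[b; MAX(h)→g](R)))))) → 4

== RESULT ==
f | g
3 | 3
3 | 3
3 | 3
3 | 3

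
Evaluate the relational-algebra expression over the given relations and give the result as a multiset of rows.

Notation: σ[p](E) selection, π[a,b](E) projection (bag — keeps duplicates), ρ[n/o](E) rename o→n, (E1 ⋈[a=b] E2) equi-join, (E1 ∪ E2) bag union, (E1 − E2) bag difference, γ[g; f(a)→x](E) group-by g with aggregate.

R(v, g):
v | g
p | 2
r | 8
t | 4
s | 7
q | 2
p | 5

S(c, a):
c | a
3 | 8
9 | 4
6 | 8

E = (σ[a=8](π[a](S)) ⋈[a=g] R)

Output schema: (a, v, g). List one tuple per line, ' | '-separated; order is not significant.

Row counts bottom-up:
  S → 3
  π[a](S) → 3
  σ[a=8](π[a](S)) → 2
  R → 6
  (σ[a=8](π[a](S)) ⋈[a=g] R) → 2

== RESULT ==
a | v | g
8 | r | 8
8 | r | 8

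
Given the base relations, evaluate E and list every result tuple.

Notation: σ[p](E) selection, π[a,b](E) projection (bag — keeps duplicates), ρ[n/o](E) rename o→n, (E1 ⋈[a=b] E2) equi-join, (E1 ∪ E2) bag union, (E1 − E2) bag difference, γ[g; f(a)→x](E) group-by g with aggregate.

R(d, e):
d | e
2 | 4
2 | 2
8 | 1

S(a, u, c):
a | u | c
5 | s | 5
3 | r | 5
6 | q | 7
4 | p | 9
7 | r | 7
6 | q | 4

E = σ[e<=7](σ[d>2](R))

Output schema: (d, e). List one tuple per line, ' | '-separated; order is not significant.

Stepwise |·|:
  R → 3
  σ[d>2](R) → 1
  σ[e<=7](σ[d>2](R)) → 1

== RESULT ==
d | e
8 | 1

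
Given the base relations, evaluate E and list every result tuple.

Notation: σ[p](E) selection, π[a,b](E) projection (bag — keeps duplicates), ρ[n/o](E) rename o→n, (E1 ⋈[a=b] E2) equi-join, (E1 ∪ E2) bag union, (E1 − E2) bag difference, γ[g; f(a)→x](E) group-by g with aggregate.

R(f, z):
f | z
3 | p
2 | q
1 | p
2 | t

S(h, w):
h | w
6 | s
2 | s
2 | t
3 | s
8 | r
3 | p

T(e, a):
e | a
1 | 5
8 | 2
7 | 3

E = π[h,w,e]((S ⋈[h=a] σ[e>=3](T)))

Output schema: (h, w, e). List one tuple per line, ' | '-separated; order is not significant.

Stepwise |·|:
  S → 6
  T → 3
  σ[e>=3](T) → 2
  (S ⋈[h=a] σ[e>=3](T)) → 4
  π[h,w,e]((S ⋈[h=a] σ[e>=3](T))) → 4

== RESULT ==
h | w | e
2 | s | 8
2 | t | 8
3 | p | 7
3 | s | 7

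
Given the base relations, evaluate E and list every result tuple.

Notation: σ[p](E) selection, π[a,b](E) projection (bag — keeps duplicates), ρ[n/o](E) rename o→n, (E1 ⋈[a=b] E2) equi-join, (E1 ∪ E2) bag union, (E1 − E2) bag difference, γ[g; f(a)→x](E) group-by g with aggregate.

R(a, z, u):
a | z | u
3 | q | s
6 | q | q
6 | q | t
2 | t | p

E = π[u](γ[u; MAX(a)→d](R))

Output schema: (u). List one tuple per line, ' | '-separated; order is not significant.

Per-node cardinality:
  R → 4
  γ[u; MAX(a)→d](R) → 4
  π[u](γ[u; MAX(a)→d](R)) → 4

== RESULT ==
u
p
q
s
t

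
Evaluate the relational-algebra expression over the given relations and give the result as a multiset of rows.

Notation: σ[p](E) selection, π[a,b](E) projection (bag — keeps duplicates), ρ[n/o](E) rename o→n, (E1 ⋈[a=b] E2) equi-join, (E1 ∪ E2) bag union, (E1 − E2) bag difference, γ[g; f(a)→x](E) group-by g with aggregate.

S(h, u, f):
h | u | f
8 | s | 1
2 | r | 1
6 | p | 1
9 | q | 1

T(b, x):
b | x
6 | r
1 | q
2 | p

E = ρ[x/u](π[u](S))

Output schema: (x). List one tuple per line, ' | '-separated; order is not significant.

Stepwise |·|:
  S → 4
  π[u](S) → 4
  ρ[x/u](π[u](S)) → 4

== RESULT ==
x
p
q
r
s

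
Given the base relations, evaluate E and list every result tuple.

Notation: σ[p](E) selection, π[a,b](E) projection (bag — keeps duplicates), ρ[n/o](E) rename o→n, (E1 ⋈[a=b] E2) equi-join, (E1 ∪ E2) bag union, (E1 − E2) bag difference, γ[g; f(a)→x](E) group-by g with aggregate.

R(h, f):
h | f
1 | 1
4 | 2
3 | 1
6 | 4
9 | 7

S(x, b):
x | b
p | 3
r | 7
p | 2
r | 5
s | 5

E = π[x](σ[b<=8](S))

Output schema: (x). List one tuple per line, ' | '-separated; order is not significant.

Row counts bottom-up:
  S → 5
  σ[b<=8](S) → 5
  π[x](σ[b<=8](S)) → 5

== RESULT ==
x
p
p
r
r
s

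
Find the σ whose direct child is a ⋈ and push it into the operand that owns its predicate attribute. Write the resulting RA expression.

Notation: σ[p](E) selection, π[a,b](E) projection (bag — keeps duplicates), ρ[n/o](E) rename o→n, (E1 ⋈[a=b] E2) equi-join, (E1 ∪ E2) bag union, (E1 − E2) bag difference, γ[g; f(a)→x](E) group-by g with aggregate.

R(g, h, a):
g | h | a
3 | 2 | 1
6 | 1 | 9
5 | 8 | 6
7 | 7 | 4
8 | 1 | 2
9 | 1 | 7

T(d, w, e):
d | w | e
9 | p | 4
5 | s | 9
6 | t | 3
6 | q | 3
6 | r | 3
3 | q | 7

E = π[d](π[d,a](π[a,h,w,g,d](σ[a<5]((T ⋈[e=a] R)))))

σ filters on a, owned by the right side.
E' = π[d](π[d,a](π[a,h,w,g,d]((T ⋈[e=a] σ[a<5](R)))))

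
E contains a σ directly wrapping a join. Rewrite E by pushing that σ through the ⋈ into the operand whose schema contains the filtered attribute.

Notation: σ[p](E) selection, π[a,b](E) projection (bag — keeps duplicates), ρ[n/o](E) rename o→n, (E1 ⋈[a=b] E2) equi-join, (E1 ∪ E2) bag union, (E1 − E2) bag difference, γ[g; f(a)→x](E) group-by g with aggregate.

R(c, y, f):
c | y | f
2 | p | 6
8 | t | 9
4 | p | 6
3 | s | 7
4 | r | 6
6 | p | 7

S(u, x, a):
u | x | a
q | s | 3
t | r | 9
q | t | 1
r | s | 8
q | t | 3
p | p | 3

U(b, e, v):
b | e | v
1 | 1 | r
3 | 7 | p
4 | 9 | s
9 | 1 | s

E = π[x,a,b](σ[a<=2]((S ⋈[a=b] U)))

σ filters on a, owned by the left side.
E' = π[x,a,b]((σ[a<=2](S) ⋈[a=b] U))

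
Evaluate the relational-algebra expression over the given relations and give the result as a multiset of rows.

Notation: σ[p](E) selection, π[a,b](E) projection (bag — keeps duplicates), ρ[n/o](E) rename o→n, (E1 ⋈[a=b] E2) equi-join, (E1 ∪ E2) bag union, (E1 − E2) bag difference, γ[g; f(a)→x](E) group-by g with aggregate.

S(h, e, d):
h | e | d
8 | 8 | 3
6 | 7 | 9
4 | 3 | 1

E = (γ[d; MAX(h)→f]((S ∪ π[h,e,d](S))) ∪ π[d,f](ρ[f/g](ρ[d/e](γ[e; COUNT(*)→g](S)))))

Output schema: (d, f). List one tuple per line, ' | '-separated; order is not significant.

Row counts bottom-up:
  S → 3
  S → 3
  π[h,e,d](S) → 3
  (S ∪ π[h,e,d](S)) → 6
  γ[d; MAX(h)→f]((S ∪ π[h,e,d](S))) → 3
  S → 3
  γ[e; COUNT(*)→g](S) → 3
  ρ[d/e](γ[e; COUNT(*)→g](S)) → 3
  ρ[f/g](ρ[d/e](γ[e; COUNT(*)→g](S))) → 3
  π[d,f](ρ[f/g](ρ[d/e](γ[e; COUNT(*)→g](S)))) → 3
  (γ[d; MAX(h)→f]((S ∪ π[h,e,d](S))) ∪ π[d,f](ρ[f/g](ρ[d/e](γ[e; COUNT(*)→g](S))))) → 6

== RESULT ==
d | f
1 | 4
3 | 1
3 | 8
7 | 1
8 | 1
9 | 6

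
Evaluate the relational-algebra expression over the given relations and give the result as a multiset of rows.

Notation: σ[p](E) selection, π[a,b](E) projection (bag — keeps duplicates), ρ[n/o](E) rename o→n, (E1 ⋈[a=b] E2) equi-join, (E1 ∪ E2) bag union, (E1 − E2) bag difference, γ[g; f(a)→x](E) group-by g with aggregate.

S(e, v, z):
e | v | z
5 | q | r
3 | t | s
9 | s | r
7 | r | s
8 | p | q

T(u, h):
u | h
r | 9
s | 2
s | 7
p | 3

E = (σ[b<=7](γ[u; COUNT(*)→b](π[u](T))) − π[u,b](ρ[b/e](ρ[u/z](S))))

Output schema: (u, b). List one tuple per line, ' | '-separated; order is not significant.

Stepwise |·|:
  T → 4
  π[u](T) → 4
  γ[u; COUNT(*)→b](π[u](T)) → 3
  σ[b<=7](γ[u; COUNT(*)→b](π[u](T))) → 3
  S → 5
  ρ[u/z](S) → 5
  ρ[b/e](ρ[u/z](S)) → 5
  π[u,b](ρ[b/e](ρ[u/z](S))) → 5
  (σ[b<=7](γ[u; COUNT(*)→b](π[u](T))) − π[u,b](ρ[b/e](ρ[u/z](S)))) → 3

== RESULT ==
u | b
p | 1
r | 1
s | 2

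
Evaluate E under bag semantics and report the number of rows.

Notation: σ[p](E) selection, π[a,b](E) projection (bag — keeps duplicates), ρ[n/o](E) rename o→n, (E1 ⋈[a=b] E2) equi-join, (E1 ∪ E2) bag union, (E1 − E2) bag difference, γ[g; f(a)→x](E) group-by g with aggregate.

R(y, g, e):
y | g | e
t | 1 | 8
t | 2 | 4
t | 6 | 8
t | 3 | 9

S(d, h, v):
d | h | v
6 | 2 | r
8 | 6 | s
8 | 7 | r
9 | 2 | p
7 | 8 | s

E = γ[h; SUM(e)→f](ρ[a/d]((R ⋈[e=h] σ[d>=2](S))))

Per-node cardinality:
  R → 4
  S → 5
  σ[d>=2](S) → 5
  (R ⋈[e=h] σ[d>=2](S)) → 2
  ρ[a/d]((R ⋈[e=h] σ[d>=2](S))) → 2
  γ[h; SUM(e)→f](ρ[a/d]((R ⋈[e=h] σ[d>=2](S)))) → 1

|E| = 1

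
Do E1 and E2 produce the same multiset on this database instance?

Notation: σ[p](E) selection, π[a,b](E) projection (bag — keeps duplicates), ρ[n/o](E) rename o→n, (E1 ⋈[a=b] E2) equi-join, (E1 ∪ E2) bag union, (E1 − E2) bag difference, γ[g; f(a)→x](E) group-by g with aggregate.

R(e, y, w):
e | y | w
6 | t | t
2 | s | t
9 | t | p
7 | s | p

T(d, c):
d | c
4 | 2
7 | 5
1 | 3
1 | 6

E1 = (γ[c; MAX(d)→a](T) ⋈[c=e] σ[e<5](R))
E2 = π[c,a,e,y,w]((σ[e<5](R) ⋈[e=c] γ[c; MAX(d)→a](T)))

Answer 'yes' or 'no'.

E1 row counts bottom-up:
  T → 4
  γ[c; MAX(d)→a](T) → 4
  R → 4
  σ[e<5](R) → 1
  (γ[c; MAX(d)→a](T) ⋈[c=e] σ[e<5](R)) → 1
E2 row counts bottom-up:
  R → 4
  σ[e<5](R) → 1
  T → 4
  γ[c; MAX(d)→a](T) → 4
  (σ[e<5](R) ⋈[e=c] γ[c; MAX(d)→a](T)) → 1
  π[c,a,e,y,w]((σ[e<5](R) ⋈[e=c] γ[c; MAX(d)→a](T))) → 1

E1 and E2 produce the same multiset:
c | a | e | y | w
2 | 4 | 2 | s | t

yes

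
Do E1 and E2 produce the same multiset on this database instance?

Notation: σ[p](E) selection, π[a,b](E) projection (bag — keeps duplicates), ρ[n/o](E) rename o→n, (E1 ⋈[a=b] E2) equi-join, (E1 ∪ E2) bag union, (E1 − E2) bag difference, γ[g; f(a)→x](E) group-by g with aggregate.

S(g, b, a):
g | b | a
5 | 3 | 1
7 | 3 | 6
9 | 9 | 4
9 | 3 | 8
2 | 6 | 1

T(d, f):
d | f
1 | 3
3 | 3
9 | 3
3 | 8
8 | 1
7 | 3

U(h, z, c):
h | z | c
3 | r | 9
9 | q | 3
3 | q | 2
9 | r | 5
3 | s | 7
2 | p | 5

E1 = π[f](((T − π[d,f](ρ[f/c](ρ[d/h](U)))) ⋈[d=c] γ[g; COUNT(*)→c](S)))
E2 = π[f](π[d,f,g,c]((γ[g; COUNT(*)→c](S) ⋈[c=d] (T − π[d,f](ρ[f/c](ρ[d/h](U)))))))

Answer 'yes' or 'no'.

E1 subexpression sizes:
  T → 6
  U → 6
  ρ[d/h](U) → 6
  ρ[f/c](ρ[d/h](U)) → 6
  π[d,f](ρ[f/c](ρ[d/h](U))) → 6
  (T − π[d,f](ρ[f/c](ρ[d/h](U)))) → 5
  S → 5
  γ[g; COUNT(*)→c](S) → 4
  ((T − π[d,f](ρ[f/c](ρ[d/h](U)))) ⋈[d=c] γ[g; COUNT(*)→c](S)) → 3
  π[f](((T − π[d,f](ρ[f/c](ρ[d/h](U)))) ⋈[d=c] γ[g; COUNT(*)→c](S))) → 3
E2 subexpression sizes:
  S → 5
  γ[g; COUNT(*)→c](S) → 4
  T → 6
  U → 6
  ρ[d/h](U) → 6
  ρ[f/c](ρ[d/h](U)) → 6
  π[d,f](ρ[f/c](ρ[d/h](U))) → 6
  (T − π[d,f](ρ[f/c](ρ[d/h](U)))) → 5
  (γ[g; COUNT(*)→c](S) ⋈[c=d] (T − π[d,f](ρ[f/c](ρ[d/h](U))))) → 3
  π[d,f,g,c]((γ[g; COUNT(*)→c](S) ⋈[c=d] (T − π[d,f](ρ[f/c](ρ[d/h](U)))))) → 3
  π[f](π[d,f,g,c]((γ[g; COUNT(*)→c](S) ⋈[c=d] (T − π[d,f](ρ[f/c](ρ[d/h](U))))))) → 3

E1 and E2 produce the same multiset:
f
3
3
3

yes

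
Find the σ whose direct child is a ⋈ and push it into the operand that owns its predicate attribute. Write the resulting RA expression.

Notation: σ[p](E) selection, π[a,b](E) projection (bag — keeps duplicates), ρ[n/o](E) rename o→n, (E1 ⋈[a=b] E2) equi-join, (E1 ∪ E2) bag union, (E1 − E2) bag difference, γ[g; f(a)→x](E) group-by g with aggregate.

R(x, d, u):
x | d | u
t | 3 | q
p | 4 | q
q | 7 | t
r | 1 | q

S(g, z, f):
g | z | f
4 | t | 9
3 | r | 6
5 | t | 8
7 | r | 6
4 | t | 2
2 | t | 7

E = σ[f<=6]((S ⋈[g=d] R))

σ filters on f, owned by the left side.
E' = (σ[f<=6](S) ⋈[g=d] R)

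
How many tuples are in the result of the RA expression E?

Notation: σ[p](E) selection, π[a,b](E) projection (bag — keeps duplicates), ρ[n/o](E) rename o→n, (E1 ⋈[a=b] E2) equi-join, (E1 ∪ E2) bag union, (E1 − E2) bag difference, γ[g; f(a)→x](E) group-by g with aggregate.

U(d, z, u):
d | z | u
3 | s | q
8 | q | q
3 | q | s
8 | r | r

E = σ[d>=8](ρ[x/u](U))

Subexpression sizes:
  U → 4
  ρ[x/u](U) → 4
  σ[d>=8](ρ[x/u](U)) → 2

|E| = 2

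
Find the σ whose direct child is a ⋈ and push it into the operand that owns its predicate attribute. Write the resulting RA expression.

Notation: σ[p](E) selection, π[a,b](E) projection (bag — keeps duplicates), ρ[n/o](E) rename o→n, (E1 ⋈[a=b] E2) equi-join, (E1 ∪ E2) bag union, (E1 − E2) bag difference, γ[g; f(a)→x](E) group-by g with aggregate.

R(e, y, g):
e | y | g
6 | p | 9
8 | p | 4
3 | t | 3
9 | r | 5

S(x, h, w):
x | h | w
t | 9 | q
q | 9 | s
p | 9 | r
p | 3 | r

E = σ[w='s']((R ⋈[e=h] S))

σ filters on w, owned by the right side.
E' = (R ⋈[e=h] σ[w='s'](S))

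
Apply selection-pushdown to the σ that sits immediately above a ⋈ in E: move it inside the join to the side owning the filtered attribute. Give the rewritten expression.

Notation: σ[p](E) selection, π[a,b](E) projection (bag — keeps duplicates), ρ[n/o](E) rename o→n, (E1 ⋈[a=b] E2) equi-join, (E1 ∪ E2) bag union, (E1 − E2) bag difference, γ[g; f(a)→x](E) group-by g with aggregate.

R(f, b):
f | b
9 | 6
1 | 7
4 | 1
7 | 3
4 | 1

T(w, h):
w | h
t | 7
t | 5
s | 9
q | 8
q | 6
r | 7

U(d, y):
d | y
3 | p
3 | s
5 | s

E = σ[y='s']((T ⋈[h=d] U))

σ filters on y, owned by the right side.
E' = (T ⋈[h=d] σ[y='s'](U))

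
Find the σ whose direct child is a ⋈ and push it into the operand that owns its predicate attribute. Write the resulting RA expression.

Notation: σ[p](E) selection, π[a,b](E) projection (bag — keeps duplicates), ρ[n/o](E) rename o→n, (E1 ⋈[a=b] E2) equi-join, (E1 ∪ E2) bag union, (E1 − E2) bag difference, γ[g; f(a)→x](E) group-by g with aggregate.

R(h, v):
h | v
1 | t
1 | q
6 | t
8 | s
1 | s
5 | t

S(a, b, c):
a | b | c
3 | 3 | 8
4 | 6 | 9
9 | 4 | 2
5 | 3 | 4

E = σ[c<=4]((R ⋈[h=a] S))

σ filters on c, owned by the right side.
E' = (R ⋈[h=a] σ[c<=4](S))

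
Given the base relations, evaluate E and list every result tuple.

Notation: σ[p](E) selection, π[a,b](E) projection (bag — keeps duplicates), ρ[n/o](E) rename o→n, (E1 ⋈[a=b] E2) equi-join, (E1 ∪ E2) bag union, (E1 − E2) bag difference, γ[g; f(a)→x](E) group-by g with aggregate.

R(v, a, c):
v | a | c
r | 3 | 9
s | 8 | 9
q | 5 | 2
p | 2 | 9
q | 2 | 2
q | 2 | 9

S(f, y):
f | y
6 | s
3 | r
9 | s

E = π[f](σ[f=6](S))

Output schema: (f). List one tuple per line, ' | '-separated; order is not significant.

Subexpression sizes:
  S → 3
  σ[f=6](S) → 1
  π[f](σ[f=6](S)) → 1

== RESULT ==
f
6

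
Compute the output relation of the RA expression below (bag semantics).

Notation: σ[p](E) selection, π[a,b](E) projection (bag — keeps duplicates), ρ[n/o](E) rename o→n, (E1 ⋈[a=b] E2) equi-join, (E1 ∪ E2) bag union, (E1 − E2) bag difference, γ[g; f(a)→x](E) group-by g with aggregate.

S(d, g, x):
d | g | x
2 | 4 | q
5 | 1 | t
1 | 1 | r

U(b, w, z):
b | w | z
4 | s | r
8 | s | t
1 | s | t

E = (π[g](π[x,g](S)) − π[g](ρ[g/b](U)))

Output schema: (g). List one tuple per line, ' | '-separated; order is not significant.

Row counts bottom-up:
  S → 3
  π[x,g](S) → 3
  π[g](π[x,g](S)) → 3
  U → 3
  ρ[g/b](U) → 3
  π[g](ρ[g/b](U)) → 3
  (π[g](π[x,g](S)) − π[g](ρ[g/b](U))) → 1

== RESULT ==
g
1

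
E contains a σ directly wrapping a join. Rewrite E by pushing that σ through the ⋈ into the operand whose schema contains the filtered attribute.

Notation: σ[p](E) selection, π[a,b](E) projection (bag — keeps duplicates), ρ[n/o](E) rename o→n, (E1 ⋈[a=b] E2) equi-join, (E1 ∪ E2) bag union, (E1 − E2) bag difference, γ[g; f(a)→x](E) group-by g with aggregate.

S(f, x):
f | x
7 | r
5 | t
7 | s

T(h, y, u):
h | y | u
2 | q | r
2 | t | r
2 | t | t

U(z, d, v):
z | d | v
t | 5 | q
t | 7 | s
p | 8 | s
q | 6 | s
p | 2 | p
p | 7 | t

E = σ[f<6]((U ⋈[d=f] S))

σ filters on f, owned by the right side.
E' = (U ⋈[d=f] σ[f<6](S))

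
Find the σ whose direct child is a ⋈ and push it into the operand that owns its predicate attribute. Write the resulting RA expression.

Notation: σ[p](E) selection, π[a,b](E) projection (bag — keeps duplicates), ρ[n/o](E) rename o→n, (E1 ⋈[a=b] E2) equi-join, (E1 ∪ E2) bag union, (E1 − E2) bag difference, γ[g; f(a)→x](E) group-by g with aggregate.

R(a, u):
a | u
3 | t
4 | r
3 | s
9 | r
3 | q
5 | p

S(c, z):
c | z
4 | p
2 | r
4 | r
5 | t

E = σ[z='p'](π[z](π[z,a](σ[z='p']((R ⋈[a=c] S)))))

σ filters on z, owned by the right side.
E' = σ[z='p'](π[z](π[z,a]((R ⋈[a=c] σ[z='p'](S)))))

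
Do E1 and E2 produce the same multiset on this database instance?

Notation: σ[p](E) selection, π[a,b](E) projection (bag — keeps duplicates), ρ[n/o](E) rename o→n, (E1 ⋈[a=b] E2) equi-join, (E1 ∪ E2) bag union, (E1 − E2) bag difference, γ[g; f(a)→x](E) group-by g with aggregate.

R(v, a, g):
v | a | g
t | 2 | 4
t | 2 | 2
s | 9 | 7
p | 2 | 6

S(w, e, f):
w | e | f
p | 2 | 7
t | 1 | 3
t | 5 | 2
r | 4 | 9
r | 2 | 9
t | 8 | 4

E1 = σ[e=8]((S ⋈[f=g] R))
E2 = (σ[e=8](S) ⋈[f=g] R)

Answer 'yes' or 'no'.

E1 per-node cardinality:
  S → 6
  R → 4
  (S ⋈[f=g] R) → 3
  σ[e=8]((S ⋈[f=g] R)) → 1
E2 per-node cardinality:
  S → 6
  σ[e=8](S) → 1
  R → 4
  (σ[e=8](S) ⋈[f=g] R) → 1

E1 and E2 produce the same multiset:
w | e | f | v | a | g
t | 8 | 4 | t | 2 | 4

yes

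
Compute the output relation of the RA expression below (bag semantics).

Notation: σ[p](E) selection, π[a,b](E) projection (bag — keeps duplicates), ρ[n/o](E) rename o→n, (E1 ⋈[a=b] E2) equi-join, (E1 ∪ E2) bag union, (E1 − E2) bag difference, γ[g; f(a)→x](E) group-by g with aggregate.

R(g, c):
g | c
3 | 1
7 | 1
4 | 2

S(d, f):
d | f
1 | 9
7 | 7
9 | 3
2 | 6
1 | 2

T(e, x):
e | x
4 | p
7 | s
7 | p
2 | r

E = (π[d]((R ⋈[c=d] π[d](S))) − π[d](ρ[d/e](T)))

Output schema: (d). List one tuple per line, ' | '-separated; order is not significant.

Per-node cardinality:
  R → 3
  S → 5
  π[d](S) → 5
  (R ⋈[c=d] π[d](S)) → 5
  π[d]((R ⋈[c=d] π[d](S))) → 5
  T → 4
  ρ[d/e](T) → 4
  π[d](ρ[d/e](T)) → 4
  (π[d]((R ⋈[c=d] π[d](S))) − π[d](ρ[d/e](T))) → 4

== RESULT ==
d
1
1
1
1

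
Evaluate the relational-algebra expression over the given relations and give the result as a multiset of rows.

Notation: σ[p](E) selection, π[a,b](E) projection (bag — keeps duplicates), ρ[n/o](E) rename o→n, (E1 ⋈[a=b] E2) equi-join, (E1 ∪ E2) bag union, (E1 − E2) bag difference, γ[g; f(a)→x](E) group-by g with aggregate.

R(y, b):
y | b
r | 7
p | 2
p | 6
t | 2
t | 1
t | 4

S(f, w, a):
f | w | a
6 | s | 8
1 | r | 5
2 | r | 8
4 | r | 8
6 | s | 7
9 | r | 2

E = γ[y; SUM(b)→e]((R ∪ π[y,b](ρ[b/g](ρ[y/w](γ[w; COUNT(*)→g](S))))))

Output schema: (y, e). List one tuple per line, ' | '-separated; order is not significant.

Row counts bottom-up:
  R → 6
  S → 6
  γ[w; COUNT(*)→g](S) → 2
  ρ[y/w](γ[w; COUNT(*)→g](S)) → 2
  ρ[b/g](ρ[y/w](γ[w; COUNT(*)→g](S))) → 2
  π[y,b](ρ[b/g](ρ[y/w](γ[w; COUNT(*)→g](S)))) → 2
  (R ∪ π[y,b](ρ[b/g](ρ[y/w](γ[w; COUNT(*)→g](S))))) → 8
  γ[y; SUM(b)→e]((R ∪ π[y,b](ρ[b/g](ρ[y/w](γ[w; COUNT(*)→g](S)))))) → 4

== RESULT ==
y | e
p | 8
r | 11
s | 2
t | 7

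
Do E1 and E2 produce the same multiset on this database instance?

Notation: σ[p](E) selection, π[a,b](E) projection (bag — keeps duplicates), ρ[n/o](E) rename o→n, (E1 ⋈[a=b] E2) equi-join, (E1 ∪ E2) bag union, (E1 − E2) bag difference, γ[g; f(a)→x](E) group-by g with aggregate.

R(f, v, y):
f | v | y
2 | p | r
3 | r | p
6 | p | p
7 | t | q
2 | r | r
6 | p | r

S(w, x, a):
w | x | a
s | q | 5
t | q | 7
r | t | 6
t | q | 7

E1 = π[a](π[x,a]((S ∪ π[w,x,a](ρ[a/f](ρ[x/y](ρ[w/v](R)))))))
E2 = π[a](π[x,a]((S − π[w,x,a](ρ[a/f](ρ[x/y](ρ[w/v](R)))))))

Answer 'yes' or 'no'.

E1 stepwise |·|:
  S → 4
  R → 6
  ρ[w/v](R) → 6
  ρ[x/y](ρ[w/v](R)) → 6
  ρ[a/f](ρ[x/y](ρ[w/v](R))) → 6
  π[w,x,a](ρ[a/f](ρ[x/y](ρ[w/v](R)))) → 6
  (S ∪ π[w,x,a](ρ[a/f](ρ[x/y](ρ[w/v](R))))) → 10
  π[x,a]((S ∪ π[w,x,a](ρ[a/f](ρ[x/y](ρ[w/v](R)))))) → 10
  π[a](π[x,a]((S ∪ π[w,x,a](ρ[a/f](ρ[x/y](ρ[w/v](R))))))) → 10
E2 stepwise |·|:
  S → 4
  R → 6
  ρ[w/v](R) → 6
  ρ[x/y](ρ[w/v](R)) → 6
  ρ[a/f](ρ[x/y](ρ[w/v](R))) → 6
  π[w,x,a](ρ[a/f](ρ[x/y](ρ[w/v](R)))) → 6
  (S − π[w,x,a](ρ[a/f](ρ[x/y](ρ[w/v](R))))) → 3
  π[x,a]((S − π[w,x,a](ρ[a/f](ρ[x/y](ρ[w/v](R)))))) → 3
  π[a](π[x,a]((S − π[w,x,a](ρ[a/f](ρ[x/y](ρ[w/v](R))))))) → 3

E1 result:
a
2
2
3
5
6
6
6
7
7
7
E2 result:
a
5
6
7
Witness: (6,) appears 3× in E1 but 1× in E2.

no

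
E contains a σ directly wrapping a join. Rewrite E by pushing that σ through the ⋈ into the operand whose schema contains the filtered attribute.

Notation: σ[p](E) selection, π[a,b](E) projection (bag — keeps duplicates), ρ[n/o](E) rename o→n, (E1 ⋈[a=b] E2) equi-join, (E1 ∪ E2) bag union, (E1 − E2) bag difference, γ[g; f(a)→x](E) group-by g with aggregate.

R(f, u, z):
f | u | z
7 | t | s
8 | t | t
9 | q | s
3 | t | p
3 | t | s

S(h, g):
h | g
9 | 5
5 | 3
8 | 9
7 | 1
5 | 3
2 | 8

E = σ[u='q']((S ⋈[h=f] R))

σ filters on u, owned by the right side.
E' = (S ⋈[h=f] σ[u='q'](R))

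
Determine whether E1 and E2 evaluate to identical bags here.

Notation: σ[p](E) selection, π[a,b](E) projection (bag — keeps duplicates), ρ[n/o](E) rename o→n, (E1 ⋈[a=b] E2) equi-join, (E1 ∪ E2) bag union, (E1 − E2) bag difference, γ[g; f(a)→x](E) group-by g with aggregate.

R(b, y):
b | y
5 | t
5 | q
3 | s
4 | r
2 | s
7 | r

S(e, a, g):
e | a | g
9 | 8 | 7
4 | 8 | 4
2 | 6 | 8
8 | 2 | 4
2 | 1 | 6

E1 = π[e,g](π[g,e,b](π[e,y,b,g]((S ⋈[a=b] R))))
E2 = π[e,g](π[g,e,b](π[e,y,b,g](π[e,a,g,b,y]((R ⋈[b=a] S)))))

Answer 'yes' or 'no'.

E1 subexpression sizes:
  S → 5
  R → 6
  (S ⋈[a=b] R) → 1
  π[e,y,b,g]((S ⋈[a=b] R)) → 1
  π[g,e,b](π[e,y,b,g]((S ⋈[a=b] R))) → 1
  π[e,g](π[g,e,b](π[e,y,b,g]((S ⋈[a=b] R)))) → 1
E2 subexpression sizes:
  R → 6
  S → 5
  (R ⋈[b=a] S) → 1
  π[e,a,g,b,y]((R ⋈[b=a] S)) → 1
  π[e,y,b,g](π[e,a,g,b,y]((R ⋈[b=a] S))) → 1
  π[g,e,b](π[e,y,b,g](π[e,a,g,b,y]((R ⋈[b=a] S)))) → 1
  π[e,g](π[g,e,b](π[e,y,b,g](π[e,a,g,b,y]((R ⋈[b=a] S))))) → 1

E1 and E2 produce the same multiset:
e | g
8 | 4

yes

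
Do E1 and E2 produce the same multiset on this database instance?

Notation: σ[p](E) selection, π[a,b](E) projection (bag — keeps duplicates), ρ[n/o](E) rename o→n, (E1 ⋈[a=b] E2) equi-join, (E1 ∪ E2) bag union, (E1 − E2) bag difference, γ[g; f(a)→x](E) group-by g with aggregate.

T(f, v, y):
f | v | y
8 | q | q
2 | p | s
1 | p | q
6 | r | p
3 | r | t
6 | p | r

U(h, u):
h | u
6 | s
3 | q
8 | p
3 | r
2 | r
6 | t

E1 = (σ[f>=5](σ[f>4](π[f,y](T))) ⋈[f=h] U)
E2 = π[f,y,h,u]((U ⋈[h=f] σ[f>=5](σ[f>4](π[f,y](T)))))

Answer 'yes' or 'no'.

E1 per-node cardinality:
  T → 6
  π[f,y](T) → 6
  σ[f>4](π[f,y](T)) → 3
  σ[f>=5](σ[f>4](π[f,y](T))) → 3
  U → 6
  (σ[f>=5](σ[f>4](π[f,y](T))) ⋈[f=h] U) → 5
E2 per-node cardinality:
  U → 6
  T → 6
  π[f,y](T) → 6
  σ[f>4](π[f,y](T)) → 3
  σ[f>=5](σ[f>4](π[f,y](T))) → 3
  (U ⋈[h=f] σ[f>=5](σ[f>4](π[f,y](T)))) → 5
  π[f,y,h,u]((U ⋈[h=f] σ[f>=5](σ[f>4](π[f,y](T))))) → 5

E1 and E2 produce the same multiset:
f | y | h | u
6 | p | 6 | s
6 | p | 6 | t
6 | r | 6 | s
6 | r | 6 | t
8 | q | 8 | p

yes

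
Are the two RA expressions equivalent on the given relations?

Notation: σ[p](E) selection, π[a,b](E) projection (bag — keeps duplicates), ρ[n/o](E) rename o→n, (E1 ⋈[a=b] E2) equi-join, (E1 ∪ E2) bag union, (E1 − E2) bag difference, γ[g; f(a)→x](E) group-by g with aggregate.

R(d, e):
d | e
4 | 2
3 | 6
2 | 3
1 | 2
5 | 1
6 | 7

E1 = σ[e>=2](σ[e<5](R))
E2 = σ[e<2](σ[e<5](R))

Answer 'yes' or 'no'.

E1 row counts bottom-up:
  R → 6
  σ[e<5](R) → 4
  σ[e>=2](σ[e<5](R)) → 3
E2 row counts bottom-up:
  R → 6
  σ[e<5](R) → 4
  σ[e<2](σ[e<5](R)) → 1

E1 result:
d | e
1 | 2
2 | 3
4 | 2
E2 result:
d | e
5 | 1
Witness: (2, 3) appears 1× in E1 but 0× in E2.

no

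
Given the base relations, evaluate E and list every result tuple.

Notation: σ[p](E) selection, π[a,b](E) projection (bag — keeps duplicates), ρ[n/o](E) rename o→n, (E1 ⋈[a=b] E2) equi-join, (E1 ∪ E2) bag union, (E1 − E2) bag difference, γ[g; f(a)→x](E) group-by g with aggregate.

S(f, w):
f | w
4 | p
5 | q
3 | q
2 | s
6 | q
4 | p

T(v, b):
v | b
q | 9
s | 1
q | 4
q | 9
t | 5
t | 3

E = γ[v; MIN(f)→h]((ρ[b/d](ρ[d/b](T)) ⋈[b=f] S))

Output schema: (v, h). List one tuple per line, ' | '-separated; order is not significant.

Row counts bottom-up:
  T → 6
  ρ[d/b](T) → 6
  ρ[b/d](ρ[d/b](T)) → 6
  S → 6
  (ρ[b/d](ρ[d/b](T)) ⋈[b=f] S) → 4
  γ[v; MIN(f)→h]((ρ[b/d](ρ[d/b](T)) ⋈[b=f] S)) → 2

== RESULT ==
v | h
q | 4
t | 3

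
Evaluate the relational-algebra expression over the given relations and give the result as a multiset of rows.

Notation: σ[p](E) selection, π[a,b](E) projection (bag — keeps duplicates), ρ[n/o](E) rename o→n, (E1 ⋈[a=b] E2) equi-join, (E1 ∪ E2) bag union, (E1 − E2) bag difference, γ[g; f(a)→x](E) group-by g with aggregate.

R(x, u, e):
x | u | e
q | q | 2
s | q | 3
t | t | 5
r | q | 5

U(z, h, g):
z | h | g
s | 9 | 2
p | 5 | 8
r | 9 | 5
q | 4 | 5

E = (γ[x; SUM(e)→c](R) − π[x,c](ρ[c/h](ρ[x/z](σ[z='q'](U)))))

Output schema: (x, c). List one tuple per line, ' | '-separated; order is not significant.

Subexpression sizes:
  R → 4
  γ[x; SUM(e)→c](R) → 4
  U → 4
  σ[z='q'](U) → 1
  ρ[x/z](σ[z='q'](U)) → 1
  ρ[c/h](ρ[x/z](σ[z='q'](U))) → 1
  π[x,c](ρ[c/h](ρ[x/z](σ[z='q'](U)))) → 1
  (γ[x; SUM(e)→c](R) − π[x,c](ρ[c/h](ρ[x/z](σ[z='q'](U))))) → 4

== RESULT ==
x | c
q | 2
r | 5
s | 3
t | 5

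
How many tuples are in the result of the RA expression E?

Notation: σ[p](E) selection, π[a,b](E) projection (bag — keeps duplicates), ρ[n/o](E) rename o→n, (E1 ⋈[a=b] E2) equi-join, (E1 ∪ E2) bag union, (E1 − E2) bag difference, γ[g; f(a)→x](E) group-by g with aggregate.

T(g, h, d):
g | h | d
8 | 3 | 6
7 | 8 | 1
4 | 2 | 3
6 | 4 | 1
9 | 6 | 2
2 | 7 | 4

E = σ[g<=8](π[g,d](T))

Per-node cardinality:
  T → 6
  π[g,d](T) → 6
  σ[g<=8](π[g,d](T)) → 5

|E| = 5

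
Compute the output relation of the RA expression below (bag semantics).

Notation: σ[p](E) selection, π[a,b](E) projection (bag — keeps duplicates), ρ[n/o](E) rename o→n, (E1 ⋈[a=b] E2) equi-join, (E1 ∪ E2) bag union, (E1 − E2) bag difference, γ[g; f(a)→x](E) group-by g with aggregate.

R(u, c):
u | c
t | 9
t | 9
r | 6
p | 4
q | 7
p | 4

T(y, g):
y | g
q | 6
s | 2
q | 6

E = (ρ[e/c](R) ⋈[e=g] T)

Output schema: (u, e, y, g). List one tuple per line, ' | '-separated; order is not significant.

Subexpression sizes:
  R → 6
  ρ[e/c](R) → 6
  T → 3
  (ρ[e/c](R) ⋈[e=g] T) → 2

== RESULT ==
u | e | y | g
r | 6 | q | 6
r | 6 | q | 6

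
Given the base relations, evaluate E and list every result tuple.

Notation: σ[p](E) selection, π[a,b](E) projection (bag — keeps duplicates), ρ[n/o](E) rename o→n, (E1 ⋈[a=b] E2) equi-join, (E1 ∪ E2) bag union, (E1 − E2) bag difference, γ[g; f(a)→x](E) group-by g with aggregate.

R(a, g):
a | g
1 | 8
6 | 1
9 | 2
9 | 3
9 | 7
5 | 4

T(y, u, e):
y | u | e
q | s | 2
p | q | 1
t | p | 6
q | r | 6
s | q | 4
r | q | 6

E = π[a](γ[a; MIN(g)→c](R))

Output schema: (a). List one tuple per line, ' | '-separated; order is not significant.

Row counts bottom-up:
  R → 6
  γ[a; MIN(g)→c](R) → 4
  π[a](γ[a; MIN(g)→c](R)) → 4

== RESULT ==
a
1
5
6
9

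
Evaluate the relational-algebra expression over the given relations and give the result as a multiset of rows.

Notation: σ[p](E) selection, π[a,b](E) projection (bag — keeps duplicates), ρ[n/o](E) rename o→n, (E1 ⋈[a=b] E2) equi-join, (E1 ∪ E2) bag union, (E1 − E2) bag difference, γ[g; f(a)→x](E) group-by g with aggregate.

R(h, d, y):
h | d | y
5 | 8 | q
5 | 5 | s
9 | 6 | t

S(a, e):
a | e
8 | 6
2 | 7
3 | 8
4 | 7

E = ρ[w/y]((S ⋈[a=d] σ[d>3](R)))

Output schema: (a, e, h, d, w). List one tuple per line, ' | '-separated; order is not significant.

Row counts bottom-up:
  S → 4
  R → 3
  σ[d>3](R) → 3
  (S ⋈[a=d] σ[d>3](R)) → 1
  ρ[w/y]((S ⋈[a=d] σ[d>3](R))) → 1

== RESULT ==
a | e | h | d | w
8 | 6 | 5 | 8 | q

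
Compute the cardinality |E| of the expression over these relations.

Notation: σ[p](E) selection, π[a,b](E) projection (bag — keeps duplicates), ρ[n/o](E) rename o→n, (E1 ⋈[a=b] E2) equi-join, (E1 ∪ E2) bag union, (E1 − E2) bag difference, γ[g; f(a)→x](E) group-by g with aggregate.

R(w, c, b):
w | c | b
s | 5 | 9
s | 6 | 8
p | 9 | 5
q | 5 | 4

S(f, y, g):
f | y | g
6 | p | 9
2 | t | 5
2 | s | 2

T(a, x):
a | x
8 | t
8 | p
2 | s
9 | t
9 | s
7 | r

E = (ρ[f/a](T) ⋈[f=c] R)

Row counts bottom-up:
  T → 6
  ρ[f/a](T) → 6
  R → 4
  (ρ[f/a](T) ⋈[f=c] R) → 2

|E| = 2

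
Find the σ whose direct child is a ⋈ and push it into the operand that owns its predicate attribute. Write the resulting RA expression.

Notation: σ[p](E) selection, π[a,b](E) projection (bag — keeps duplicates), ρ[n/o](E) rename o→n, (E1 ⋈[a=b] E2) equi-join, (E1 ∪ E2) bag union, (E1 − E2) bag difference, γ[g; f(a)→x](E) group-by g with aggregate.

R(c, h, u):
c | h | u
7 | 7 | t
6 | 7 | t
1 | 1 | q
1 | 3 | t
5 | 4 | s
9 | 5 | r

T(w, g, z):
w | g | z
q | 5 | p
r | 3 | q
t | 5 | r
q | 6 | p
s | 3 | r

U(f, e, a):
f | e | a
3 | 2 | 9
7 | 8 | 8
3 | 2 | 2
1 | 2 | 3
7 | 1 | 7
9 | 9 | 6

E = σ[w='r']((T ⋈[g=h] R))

σ filters on w, owned by the left side.
E' = (σ[w='r'](T) ⋈[g=h] R)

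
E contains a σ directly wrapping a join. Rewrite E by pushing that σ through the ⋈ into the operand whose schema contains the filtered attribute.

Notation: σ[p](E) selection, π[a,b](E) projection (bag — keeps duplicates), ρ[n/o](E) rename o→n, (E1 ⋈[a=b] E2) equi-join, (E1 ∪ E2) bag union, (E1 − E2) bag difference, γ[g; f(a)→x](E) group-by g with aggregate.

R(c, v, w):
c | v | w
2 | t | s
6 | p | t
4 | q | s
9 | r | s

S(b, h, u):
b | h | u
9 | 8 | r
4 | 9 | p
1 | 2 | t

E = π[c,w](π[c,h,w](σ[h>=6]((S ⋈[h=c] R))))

σ filters on h, owned by the left side.
E' = π[c,w](π[c,h,w]((σ[h>=6](S) ⋈[h=c] R)))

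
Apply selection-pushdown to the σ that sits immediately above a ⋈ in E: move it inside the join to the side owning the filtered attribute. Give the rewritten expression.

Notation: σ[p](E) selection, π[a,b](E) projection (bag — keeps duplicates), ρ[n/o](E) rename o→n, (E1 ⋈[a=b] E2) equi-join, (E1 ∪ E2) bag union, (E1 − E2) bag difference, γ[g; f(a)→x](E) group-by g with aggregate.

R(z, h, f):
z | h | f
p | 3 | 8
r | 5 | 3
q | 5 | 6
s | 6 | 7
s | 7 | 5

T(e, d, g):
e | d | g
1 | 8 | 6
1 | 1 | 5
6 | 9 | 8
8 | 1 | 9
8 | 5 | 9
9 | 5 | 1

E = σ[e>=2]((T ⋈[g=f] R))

σ filters on e, owned by the left side.
E' = (σ[e>=2](T) ⋈[g=f] R)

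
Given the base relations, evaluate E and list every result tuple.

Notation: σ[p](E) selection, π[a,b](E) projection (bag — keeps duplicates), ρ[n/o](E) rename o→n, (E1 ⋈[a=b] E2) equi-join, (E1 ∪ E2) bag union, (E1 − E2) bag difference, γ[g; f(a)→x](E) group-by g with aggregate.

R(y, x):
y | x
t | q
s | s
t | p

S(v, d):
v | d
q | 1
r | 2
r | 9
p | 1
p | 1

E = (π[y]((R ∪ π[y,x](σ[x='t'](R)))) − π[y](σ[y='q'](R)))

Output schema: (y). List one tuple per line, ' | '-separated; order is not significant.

Subexpression sizes:
  R → 3
  R → 3
  σ[x='t'](R) → 0
  π[y,x](σ[x='t'](R)) → 0
  (R ∪ π[y,x](σ[x='t'](R))) → 3
  π[y]((R ∪ π[y,x](σ[x='t'](R)))) → 3
  R → 3
  σ[y='q'](R) → 0
  π[y](σ[y='q'](R)) → 0
  (π[y]((R ∪ π[y,x](σ[x='t'](R)))) − π[y](σ[y='q'](R))) → 3

== RESULT ==
y
s
t
t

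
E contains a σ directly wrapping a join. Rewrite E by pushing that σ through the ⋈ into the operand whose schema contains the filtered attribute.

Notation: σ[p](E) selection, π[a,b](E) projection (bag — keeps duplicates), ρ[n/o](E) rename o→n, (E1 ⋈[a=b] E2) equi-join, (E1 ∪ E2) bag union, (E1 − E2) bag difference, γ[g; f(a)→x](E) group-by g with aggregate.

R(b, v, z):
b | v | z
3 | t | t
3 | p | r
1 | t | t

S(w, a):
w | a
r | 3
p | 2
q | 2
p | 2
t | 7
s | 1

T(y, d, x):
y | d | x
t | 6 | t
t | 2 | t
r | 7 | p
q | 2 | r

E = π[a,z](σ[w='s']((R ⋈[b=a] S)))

σ filters on w, owned by the right side.
E' = π[a,z]((R ⋈[b=a] σ[w='s'](S)))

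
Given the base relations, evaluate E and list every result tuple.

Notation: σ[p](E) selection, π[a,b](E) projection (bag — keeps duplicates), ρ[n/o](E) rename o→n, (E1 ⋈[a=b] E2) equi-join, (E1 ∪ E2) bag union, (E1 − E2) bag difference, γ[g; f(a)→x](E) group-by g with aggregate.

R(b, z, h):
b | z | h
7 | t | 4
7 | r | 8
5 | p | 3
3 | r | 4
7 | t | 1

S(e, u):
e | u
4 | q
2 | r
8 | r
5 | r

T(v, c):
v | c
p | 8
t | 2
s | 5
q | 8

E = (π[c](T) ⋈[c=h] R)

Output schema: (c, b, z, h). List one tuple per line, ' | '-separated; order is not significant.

Subexpression sizes:
  T → 4
  π[c](T) → 4
  R → 5
  (π[c](T) ⋈[c=h] R) → 2

== RESULT ==
c | b | z | h
8 | 7 | r | 8
8 | 7 | r | 8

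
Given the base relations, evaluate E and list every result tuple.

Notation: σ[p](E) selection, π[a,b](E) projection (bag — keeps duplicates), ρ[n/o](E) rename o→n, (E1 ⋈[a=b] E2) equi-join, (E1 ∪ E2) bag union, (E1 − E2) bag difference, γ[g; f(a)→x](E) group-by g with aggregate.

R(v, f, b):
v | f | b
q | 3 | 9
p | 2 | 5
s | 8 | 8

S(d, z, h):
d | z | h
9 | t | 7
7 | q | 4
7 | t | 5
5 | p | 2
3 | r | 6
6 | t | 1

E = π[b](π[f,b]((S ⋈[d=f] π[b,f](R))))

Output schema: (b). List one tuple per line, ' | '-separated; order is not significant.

Row counts bottom-up:
  S → 6
  R → 3
  π[b,f](R) → 3
  (S ⋈[d=f] π[b,f](R)) → 1
  π[f,b]((S ⋈[d=f] π[b,f](R))) → 1
  π[b](π[f,b]((S ⋈[d=f] π[b,f](R)))) → 1

== RESULT ==
b
9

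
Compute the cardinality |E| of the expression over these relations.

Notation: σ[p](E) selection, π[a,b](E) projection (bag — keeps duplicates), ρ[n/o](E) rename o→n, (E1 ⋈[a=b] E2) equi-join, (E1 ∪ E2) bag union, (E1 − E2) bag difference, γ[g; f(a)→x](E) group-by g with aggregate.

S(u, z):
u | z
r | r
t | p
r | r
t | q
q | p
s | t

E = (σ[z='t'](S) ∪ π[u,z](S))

Stepwise |·|:
  S → 6
  σ[z='t'](S) → 1
  S → 6
  π[u,z](S) → 6
  (σ[z='t'](S) ∪ π[u,z](S)) → 7

|E| = 7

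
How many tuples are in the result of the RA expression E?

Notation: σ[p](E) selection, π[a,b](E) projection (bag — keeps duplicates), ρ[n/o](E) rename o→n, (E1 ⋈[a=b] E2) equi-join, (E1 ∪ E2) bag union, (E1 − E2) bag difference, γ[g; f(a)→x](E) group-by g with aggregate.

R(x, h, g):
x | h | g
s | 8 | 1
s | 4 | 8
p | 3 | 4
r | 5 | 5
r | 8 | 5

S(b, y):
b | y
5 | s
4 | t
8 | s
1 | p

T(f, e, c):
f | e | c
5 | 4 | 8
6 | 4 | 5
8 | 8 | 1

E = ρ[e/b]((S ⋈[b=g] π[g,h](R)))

Row counts bottom-up:
  S → 4
  R → 5
  π[g,h](R) → 5
  (S ⋈[b=g] π[g,h](R)) → 5
  ρ[e/b]((S ⋈[b=g] π[g,h](R))) → 5

|E| = 5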